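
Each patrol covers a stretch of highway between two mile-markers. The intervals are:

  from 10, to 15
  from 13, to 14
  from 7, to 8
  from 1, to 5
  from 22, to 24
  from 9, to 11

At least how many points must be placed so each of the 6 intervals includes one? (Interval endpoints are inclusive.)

5

By right end: [1,5]  [7,8]  [9,11]  [13,14]  [10,15]  [22,24]
[1,5] uncovered → point at 5; [7,8] uncovered → point at 8; [9,11] uncovered → point at 11; [13,14] uncovered → point at 14; [22,24] uncovered → point at 24.
Points: 5, 8, 11, 14, 24 (5 total).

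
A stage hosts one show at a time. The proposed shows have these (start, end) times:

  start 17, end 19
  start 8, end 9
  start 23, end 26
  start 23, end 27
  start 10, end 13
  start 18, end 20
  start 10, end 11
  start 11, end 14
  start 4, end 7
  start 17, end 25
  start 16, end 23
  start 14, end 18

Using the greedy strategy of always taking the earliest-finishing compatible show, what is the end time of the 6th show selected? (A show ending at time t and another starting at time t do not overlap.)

20

Greedy by earliest finish: after sorting by end time, pick each interval compatible with the last pick.
By end time: (4,7), (8,9), (10,11), (10,13), (11,14), (14,18), (17,19), (18,20), (16,23), (17,25), (23,26), (23,27).
Pick (4,7); next start ≥ 7 → (8,9); next start ≥ 9 → (10,11); next start ≥ 11 → (11,14); next start ≥ 14 → (14,18); next start ≥ 18 → (18,20); next start ≥ 20 → (23,26).
Selected: (4,7) (8,9) (10,11) (11,14) (14,18) (18,20) (23,26)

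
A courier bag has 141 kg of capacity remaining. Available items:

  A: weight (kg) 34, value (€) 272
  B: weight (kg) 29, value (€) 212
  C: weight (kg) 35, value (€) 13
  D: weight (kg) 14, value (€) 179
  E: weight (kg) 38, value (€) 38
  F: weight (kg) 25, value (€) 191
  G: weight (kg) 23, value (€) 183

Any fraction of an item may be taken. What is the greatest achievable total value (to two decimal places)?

Ratios (sorted): D 12.79, A 8.00, G 7.96, F 7.64, B 7.31, E 1.00, C 0.37
take D (14 @ 179); take A (34 @ 272); take G (23 @ 183); take F (25 @ 191); take B (29 @ 212); take 16/38 of E → 16.00. Capacity used 141/141.
Total value = 1053.00

1053.00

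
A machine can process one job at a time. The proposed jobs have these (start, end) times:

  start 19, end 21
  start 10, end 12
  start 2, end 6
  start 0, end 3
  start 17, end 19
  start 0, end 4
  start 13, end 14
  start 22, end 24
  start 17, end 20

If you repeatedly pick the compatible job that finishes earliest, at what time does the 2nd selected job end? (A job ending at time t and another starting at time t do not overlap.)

By end time: (0,3), (0,4), (2,6), (10,12), (13,14), (17,19), (17,20), (19,21), (22,24).
Pick (0,3); next start ≥ 3 → (10,12); next start ≥ 12 → (13,14); next start ≥ 14 → (17,19); next start ≥ 19 → (19,21); next start ≥ 21 → (22,24).
Selected: (0,3) (10,12) (13,14) (17,19) (19,21) (22,24)

12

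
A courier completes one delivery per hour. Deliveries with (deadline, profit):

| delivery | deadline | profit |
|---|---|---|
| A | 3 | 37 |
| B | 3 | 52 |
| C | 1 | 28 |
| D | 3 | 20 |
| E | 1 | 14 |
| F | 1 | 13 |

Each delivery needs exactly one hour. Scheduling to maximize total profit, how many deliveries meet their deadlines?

Take jobs in profit order; each goes to the latest open slot no later than its deadline.
Profit order: B=52 A=37 C=28 D=20 E=14 F=13
Assign: B→slot 3, A→slot 2, C→slot 1, D skipped, E skipped, F skipped.
Slots: [1:C] [2:A] [3:B]
3 of 6 scheduled.

3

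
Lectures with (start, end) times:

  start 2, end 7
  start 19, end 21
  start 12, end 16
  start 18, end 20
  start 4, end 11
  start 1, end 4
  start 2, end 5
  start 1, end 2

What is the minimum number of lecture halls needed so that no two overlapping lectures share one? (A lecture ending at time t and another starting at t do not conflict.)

Events (time:±→running): 1:+→1 1:+→2 2:-→1 2:+→2 2:+→3 … peak 3.

3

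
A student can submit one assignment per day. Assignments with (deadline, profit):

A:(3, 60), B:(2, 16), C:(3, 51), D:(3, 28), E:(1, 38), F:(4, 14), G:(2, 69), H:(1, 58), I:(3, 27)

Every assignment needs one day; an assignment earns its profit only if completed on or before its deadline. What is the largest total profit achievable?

201

Take jobs in profit order; each goes to the latest open slot no later than its deadline.
Profit order: G=69 A=60 H=58 C=51 E=38 D=28 I=27 B=16 F=14
Assign: G→slot 2, A→slot 3, H→slot 1, C skipped, E skipped, D skipped, I skipped, B skipped, F→slot 4.
Slots: [1:H] [2:G] [3:A] [4:F]
Profit = 58 + 69 + 60 + 14 = 201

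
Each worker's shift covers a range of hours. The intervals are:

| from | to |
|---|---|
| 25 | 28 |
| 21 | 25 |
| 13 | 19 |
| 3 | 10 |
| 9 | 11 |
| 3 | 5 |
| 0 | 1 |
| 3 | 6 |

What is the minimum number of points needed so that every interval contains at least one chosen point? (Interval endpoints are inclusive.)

5

Process intervals by earliest right end; each time one isn't hit yet, stab at its right endpoint.
By right end: [0,1]  [3,5]  [3,6]  [3,10]  [9,11]  [13,19]  [21,25]  [25,28]
[0,1] uncovered → point at 1; [3,5] uncovered → point at 5; [9,11] uncovered → point at 11; [13,19] uncovered → point at 19; [21,25] uncovered → point at 25.
Points: 1, 5, 11, 19, 25 (5 total).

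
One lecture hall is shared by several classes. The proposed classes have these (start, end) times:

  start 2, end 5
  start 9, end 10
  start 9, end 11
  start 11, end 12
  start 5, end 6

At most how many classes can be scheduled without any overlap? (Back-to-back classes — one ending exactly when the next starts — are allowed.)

By end time: (2,5), (5,6), (9,10), (9,11), (11,12).
Pick (2,5); next start ≥ 5 → (5,6); next start ≥ 6 → (9,10); next start ≥ 10 → (11,12).
Selected 4 classes.

4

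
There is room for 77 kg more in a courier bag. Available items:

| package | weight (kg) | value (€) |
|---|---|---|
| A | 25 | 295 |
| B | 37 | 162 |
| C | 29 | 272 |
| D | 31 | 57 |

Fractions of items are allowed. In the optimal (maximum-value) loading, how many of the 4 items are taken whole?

2

Greedy by value/weight ratio, highest first.
Order: A (295/25=11.80) > C (272/29=9.38) > B (162/37=4.38) > D (57/31=1.84)
Fill: take A (25 @ 295) → take C (29 @ 272) → take 23/37 of B → 100.70; 77/77 used.
2 item(s) taken whole; one partial (take 23/37 of B).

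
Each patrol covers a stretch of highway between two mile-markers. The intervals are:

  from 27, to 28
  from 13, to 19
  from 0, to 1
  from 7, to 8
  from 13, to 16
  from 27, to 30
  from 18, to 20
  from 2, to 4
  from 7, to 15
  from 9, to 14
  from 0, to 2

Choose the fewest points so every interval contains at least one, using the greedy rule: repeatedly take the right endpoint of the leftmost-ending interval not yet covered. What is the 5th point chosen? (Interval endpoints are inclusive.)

20

Sorted: [0,1] [0,2] [2,4] [7,8] [9,14] [7,15] [13,16] [13,19] [18,20] [27,28] [27,30]
{[0,1],[0,2]} hit by 1; {[2,4]} hit by 4; {[7,8]} hit by 8; {[9,14],[7,15],[13,16],[13,19]} hit by 14; {[18,20]} hit by 20; {[27,28],[27,30]} hit by 28.
Points: 1, 4, 8, 14, 20, 28 (6 total).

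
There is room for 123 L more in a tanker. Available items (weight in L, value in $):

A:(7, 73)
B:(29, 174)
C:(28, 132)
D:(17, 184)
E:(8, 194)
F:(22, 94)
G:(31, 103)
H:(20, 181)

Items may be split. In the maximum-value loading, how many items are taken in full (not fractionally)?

Order: E (194/8=24.25) > D (184/17=10.82) > A (73/7=10.43) > H (181/20=9.05) > B (174/29=6.00) > C (132/28=4.71) > F (94/22=4.27) > G (103/31=3.32)
Fill: take E (8 @ 194) → take D (17 @ 184) → take A (7 @ 73) → take H (20 @ 181) → take B (29 @ 174) → take C (28 @ 132) → take 14/22 of F → 59.82; 123/123 used.
6 item(s) taken whole; one partial (take 14/22 of F).

6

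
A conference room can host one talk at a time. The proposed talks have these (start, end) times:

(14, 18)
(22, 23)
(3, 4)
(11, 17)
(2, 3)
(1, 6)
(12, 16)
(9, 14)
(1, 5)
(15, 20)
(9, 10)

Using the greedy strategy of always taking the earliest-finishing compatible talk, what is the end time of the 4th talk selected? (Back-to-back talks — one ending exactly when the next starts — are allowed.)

By end time: (2,3), (3,4), (1,5), (1,6), (9,10), (9,14), (12,16), (11,17), (14,18), (15,20), (22,23).
Pick (2,3); next start ≥ 3 → (3,4); next start ≥ 4 → (9,10); next start ≥ 10 → (12,16); next start ≥ 16 → (22,23).
Selected: (2,3) (3,4) (9,10) (12,16) (22,23)

16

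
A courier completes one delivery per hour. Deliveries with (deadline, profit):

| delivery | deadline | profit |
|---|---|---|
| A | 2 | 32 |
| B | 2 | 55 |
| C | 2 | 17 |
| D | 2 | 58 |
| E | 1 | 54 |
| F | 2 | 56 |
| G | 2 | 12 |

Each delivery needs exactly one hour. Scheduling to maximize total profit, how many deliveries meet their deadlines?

2

Take jobs in profit order; each goes to the latest open slot no later than its deadline.
By profit: D(d2,58), F(d2,56), B(d2,55), E(d1,54), A(d2,32), C(d2,17), G(d2,12)
D→slot 2; F→slot 1; B skipped; E skipped; A skipped; C skipped; G skipped.
2 of 7 scheduled.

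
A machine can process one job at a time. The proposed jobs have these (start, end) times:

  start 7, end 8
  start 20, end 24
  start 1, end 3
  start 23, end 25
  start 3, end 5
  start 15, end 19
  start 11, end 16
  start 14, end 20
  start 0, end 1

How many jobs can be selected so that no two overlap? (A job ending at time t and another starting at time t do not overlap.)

Greedy by earliest finish: after sorting by end time, pick each interval compatible with the last pick.
By end time: (0,1), (1,3), (3,5), (7,8), (11,16), (15,19), (14,20), (20,24), (23,25).
Pick (0,1); next start ≥ 1 → (1,3); next start ≥ 3 → (3,5); next start ≥ 5 → (7,8); next start ≥ 8 → (11,16); next start ≥ 16 → (20,24).
Selected 6 jobs.

6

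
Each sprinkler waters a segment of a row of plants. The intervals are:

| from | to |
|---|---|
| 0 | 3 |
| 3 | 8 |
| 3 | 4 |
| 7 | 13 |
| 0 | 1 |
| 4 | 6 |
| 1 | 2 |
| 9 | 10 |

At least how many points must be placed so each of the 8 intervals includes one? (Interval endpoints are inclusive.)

3

Process intervals by earliest right end; each time one isn't hit yet, stab at its right endpoint.
Sorted: [0,1] [1,2] [0,3] [3,4] [4,6] [3,8] [9,10] [7,13]
{[0,1],[1,2],[0,3]} hit by 1; {[3,4],[4,6],[3,8]} hit by 4; {[9,10],[7,13]} hit by 10.
Points: 1, 4, 10 (3 total).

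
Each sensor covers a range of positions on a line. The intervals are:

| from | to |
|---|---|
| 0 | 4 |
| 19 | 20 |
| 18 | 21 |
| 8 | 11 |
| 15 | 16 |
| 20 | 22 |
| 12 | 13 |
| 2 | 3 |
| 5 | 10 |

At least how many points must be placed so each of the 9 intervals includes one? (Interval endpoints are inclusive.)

By right end: [2,3]  [0,4]  [5,10]  [8,11]  [12,13]  [15,16]  [19,20]  [18,21]  [20,22]
[2,3] uncovered → point at 3; [5,10] uncovered → point at 10; [12,13] uncovered → point at 13; [15,16] uncovered → point at 16; [19,20] uncovered → point at 20.
Points: 3, 10, 13, 16, 20 (5 total).

5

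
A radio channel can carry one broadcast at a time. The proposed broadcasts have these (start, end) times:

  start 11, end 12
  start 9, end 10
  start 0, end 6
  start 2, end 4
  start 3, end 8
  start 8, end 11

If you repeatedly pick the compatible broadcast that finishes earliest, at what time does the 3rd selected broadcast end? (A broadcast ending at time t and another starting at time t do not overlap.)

Greedy by earliest finish: after sorting by end time, pick each interval compatible with the last pick.
Sorted by end: (2,4)  (0,6)  (3,8)  (9,10)  (8,11)  (11,12)
take (2,4); skip (0,6); skip (3,8); take (9,10); take (11,12).
Selected: (2,4) (9,10) (11,12)

12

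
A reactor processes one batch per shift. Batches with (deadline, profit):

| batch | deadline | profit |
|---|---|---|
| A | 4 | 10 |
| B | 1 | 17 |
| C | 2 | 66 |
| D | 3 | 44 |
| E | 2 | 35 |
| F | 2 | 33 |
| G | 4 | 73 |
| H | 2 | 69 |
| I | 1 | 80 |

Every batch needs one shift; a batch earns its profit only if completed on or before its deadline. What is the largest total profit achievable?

Take jobs in profit order; each goes to the latest open slot no later than its deadline.
By profit: I(d1,80), G(d4,73), H(d2,69), C(d2,66), D(d3,44), E(d2,35), F(d2,33), B(d1,17), A(d4,10)
I→slot 1; G→slot 4; H→slot 2; C skipped; D→slot 3; E skipped; F skipped; B skipped; A skipped.
Profit = 80 + 69 + 44 + 73 = 266

266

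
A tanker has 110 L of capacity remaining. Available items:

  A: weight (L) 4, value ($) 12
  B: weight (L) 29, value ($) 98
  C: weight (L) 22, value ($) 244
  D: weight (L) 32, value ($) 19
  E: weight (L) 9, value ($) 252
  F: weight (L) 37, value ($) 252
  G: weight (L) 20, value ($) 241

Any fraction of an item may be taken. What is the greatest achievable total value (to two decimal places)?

Greedy by value/weight ratio, highest first.
Ratios (sorted): E 28.00, G 12.05, C 11.09, F 6.81, B 3.38, A 3.00, D 0.59
take E (9 @ 252); take G (20 @ 241); take C (22 @ 244); take F (37 @ 252); take 22/29 of B → 74.34. Capacity used 110/110.
Total value = 1063.34

1063.34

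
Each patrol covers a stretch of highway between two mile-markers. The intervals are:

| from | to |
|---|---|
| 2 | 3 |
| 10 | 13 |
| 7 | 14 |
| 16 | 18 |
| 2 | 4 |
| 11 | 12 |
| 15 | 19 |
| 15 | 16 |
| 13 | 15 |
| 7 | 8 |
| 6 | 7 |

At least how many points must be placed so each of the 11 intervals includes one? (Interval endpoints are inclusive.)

5

Process intervals by earliest right end; each time one isn't hit yet, stab at its right endpoint.
By right end: [2,3]  [2,4]  [6,7]  [7,8]  [11,12]  [10,13]  [7,14]  [13,15]  [15,16]  [16,18]  [15,19]
[2,3] uncovered → point at 3; [6,7] uncovered → point at 7; [11,12] uncovered → point at 12; [13,15] uncovered → point at 15; [16,18] uncovered → point at 18.
Points: 3, 7, 12, 15, 18 (5 total).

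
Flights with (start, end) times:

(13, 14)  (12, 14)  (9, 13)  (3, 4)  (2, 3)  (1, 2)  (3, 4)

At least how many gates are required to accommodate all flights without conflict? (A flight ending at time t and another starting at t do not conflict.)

The answer is the maximum number of intervals overlapping at any instant.
starts: [1, 2, 3, 3, 9, 12, 13]
ends:   [2, 3, 4, 4, 13, 14, 14]
s1→1 e2→0 s2→1 e3→0 s3→1 s3→2  — peak 2.

2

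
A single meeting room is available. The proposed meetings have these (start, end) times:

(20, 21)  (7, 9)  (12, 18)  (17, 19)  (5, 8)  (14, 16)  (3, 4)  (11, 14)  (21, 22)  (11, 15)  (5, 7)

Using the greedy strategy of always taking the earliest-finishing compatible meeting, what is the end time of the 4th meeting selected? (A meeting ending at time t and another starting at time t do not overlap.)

14

Greedy by earliest finish: after sorting by end time, pick each interval compatible with the last pick.
By end time: (3,4), (5,7), (5,8), (7,9), (11,14), (11,15), (14,16), (12,18), (17,19), (20,21), (21,22).
Pick (3,4); next start ≥ 4 → (5,7); next start ≥ 7 → (7,9); next start ≥ 9 → (11,14); next start ≥ 14 → (14,16); next start ≥ 16 → (17,19); next start ≥ 19 → (20,21); next start ≥ 21 → (21,22).
Selected: (3,4) (5,7) (7,9) (11,14) (14,16) (17,19) (20,21) (21,22)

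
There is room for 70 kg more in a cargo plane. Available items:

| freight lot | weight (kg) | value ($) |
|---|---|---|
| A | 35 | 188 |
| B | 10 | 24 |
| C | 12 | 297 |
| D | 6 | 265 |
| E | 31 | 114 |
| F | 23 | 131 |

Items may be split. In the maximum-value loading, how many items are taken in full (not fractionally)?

3

Greedy by value/weight ratio, highest first.
Order: D (265/6=44.17) > C (297/12=24.75) > F (131/23=5.70) > A (188/35=5.37) > E (114/31=3.68) > B (24/10=2.40)
Fill: take D (6 @ 265) → take C (12 @ 297) → take F (23 @ 131) → take 29/35 of A → 155.77; 70/70 used.
3 item(s) taken whole; one partial (take 29/35 of A).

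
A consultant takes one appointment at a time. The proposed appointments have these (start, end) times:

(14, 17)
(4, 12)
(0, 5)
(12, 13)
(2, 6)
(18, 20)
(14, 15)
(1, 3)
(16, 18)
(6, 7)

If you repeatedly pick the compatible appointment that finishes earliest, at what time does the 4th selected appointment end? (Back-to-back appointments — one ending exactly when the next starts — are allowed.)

15

By end time: (1,3), (0,5), (2,6), (6,7), (4,12), (12,13), (14,15), (14,17), (16,18), (18,20).
Pick (1,3); next start ≥ 3 → (6,7); next start ≥ 7 → (12,13); next start ≥ 13 → (14,15); next start ≥ 15 → (16,18); next start ≥ 18 → (18,20).
Selected: (1,3) (6,7) (12,13) (14,15) (16,18) (18,20)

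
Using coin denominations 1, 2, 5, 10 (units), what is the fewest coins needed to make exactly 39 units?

Greedy: take as many of the largest coin as possible, then repeat with the remainder.
39 − 3×10→9 − 1×5→4 − 2×2→0
Total coins = 3 + 1 + 2 = 6

6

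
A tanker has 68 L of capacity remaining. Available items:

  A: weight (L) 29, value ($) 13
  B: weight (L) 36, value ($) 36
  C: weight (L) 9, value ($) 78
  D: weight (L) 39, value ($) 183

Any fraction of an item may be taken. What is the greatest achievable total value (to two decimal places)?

Ratios (sorted): C 8.67, D 4.69, B 1.00, A 0.45
take C (9 @ 78); take D (39 @ 183); take 20/36 of B → 20.00. Capacity used 68/68.
Total value = 281.00

281.00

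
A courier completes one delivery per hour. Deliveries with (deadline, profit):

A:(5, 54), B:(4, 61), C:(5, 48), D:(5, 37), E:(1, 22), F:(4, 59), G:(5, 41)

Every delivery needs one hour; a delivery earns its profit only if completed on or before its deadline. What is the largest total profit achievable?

Sort by profit descending; place each in the latest free slot ≤ its deadline.
By profit: B(d4,61), F(d4,59), A(d5,54), C(d5,48), G(d5,41), D(d5,37), E(d1,22)
B→slot 4; F→slot 3; A→slot 5; C→slot 2; G→slot 1; D skipped; E skipped.
Profit = 41 + 48 + 59 + 61 + 54 = 263

263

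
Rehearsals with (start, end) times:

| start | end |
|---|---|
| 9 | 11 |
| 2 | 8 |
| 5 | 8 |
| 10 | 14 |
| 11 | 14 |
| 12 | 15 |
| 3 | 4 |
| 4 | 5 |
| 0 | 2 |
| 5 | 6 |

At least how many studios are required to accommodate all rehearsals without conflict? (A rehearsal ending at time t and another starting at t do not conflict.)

starts: [0, 2, 3, 4, 5, 5, 9, 10, 11, 12]
ends:   [2, 4, 5, 6, 8, 8, 11, 14, 14, 15]
s0→1 e2→0 s2→1 s3→2 e4→1 s4→2 e5→1 s5→2 s5→3  — peak 3.

3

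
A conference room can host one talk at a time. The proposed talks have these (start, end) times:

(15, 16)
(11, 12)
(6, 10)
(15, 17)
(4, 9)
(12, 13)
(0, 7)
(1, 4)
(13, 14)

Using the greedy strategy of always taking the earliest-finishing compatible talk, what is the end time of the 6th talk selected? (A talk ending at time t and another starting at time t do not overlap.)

Sorted by end: (1,4)  (0,7)  (4,9)  (6,10)  (11,12)  (12,13)  (13,14)  (15,16)  (15,17)
take (1,4); skip (0,7); take (4,9); skip (6,10); take (11,12); take (12,13); take (13,14); take (15,16).
Selected: (1,4) (4,9) (11,12) (12,13) (13,14) (15,16)

16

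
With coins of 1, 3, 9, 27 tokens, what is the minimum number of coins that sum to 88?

Use the largest denomination that fits, subtract, and repeat.
88 = 3×27 + 2×3 + 1×1
Total coins = 3 + 2 + 1 = 6

6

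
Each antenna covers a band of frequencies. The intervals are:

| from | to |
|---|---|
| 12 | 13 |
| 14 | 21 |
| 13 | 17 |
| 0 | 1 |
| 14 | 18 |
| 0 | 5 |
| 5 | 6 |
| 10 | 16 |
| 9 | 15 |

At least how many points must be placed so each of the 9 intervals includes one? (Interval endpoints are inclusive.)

4

Process intervals by earliest right end; each time one isn't hit yet, stab at its right endpoint.
Sorted: [0,1] [0,5] [5,6] [12,13] [9,15] [10,16] [13,17] [14,18] [14,21]
{[0,1],[0,5]} hit by 1; {[5,6]} hit by 6; {[12,13],[9,15],[10,16],[13,17]} hit by 13; {[14,18],[14,21]} hit by 18.
Points: 1, 6, 13, 18 (4 total).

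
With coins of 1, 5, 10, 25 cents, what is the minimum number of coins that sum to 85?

Greedy: take as many of the largest coin as possible, then repeat with the remainder.
85 − 3×25→10 − 1×10→0
Total coins = 3 + 1 = 4

4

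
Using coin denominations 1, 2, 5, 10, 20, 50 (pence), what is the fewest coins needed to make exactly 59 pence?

4

59 − 1×50→9 − 1×5→4 − 2×2→0
Total coins = 1 + 1 + 2 = 4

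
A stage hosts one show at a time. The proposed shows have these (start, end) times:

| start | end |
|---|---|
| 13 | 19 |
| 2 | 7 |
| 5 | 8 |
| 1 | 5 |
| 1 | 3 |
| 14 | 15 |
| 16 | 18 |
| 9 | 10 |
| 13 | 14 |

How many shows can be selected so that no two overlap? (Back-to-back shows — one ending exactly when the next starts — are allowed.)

Sorted by end: (1,3)  (1,5)  (2,7)  (5,8)  (9,10)  (13,14)  (14,15)  (16,18)  (13,19)
take (1,3); take (5,8); take (9,10); take (13,14); take (14,15); take (16,18); skip (13,19).
Selected 6 shows.

6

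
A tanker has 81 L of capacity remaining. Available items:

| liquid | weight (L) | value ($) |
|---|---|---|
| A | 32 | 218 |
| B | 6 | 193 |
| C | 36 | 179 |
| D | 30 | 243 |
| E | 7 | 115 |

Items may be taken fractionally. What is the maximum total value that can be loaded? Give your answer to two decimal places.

Order: B (193/6=32.17) > E (115/7=16.43) > D (243/30=8.10) > A (218/32=6.81) > C (179/36=4.97)
Fill: take B (6 @ 193) → take E (7 @ 115) → take D (30 @ 243) → take A (32 @ 218) → take 6/36 of C → 29.83; 81/81 used.
Total value = 798.83

798.83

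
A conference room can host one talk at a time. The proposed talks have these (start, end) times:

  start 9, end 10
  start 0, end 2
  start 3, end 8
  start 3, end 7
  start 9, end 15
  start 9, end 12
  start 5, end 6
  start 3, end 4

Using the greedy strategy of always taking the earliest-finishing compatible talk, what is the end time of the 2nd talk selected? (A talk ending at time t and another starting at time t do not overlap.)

Order by finish time; keep every interval that doesn't clash with the previous kept one.
By end time: (0,2), (3,4), (5,6), (3,7), (3,8), (9,10), (9,12), (9,15).
Pick (0,2); next start ≥ 2 → (3,4); next start ≥ 4 → (5,6); next start ≥ 6 → (9,10).
Selected: (0,2) (3,4) (5,6) (9,10)

4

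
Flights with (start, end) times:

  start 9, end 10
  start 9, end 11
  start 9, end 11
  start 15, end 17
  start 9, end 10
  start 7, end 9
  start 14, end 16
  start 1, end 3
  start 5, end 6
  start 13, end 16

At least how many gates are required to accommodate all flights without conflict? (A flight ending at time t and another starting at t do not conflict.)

4

The answer is the maximum number of intervals overlapping at any instant.
Events (time:±→running): 1:+→1 3:-→0 5:+→1 6:-→0 7:+→1 9:-→0 9:+→1 9:+→2 9:+→3 9:+→4 … peak 4.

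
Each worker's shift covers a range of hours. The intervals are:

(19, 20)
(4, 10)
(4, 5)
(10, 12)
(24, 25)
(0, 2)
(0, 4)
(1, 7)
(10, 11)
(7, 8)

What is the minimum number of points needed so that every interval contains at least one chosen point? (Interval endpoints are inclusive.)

6

Sorted: [0,2] [0,4] [4,5] [1,7] [7,8] [4,10] [10,11] [10,12] [19,20] [24,25]
{[0,2],[0,4]} hit by 2; {[4,5],[1,7]} hit by 5; {[7,8],[4,10]} hit by 8; {[10,11],[10,12]} hit by 11; {[19,20]} hit by 20; {[24,25]} hit by 25.
Points: 2, 5, 8, 11, 20, 25 (6 total).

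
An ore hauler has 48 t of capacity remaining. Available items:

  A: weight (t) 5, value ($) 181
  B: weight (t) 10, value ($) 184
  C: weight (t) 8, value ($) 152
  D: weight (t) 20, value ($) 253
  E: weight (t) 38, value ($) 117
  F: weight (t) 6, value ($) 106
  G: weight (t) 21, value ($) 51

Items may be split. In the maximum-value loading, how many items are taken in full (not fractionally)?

4

Sort by value per unit weight and fill in that order.
Order: A (181/5=36.20) > C (152/8=19.00) > B (184/10=18.40) > F (106/6=17.67) > D (253/20=12.65) > E (117/38=3.08) > G (51/21=2.43)
Fill: take A (5 @ 181) → take C (8 @ 152) → take B (10 @ 184) → take F (6 @ 106) → take 19/20 of D → 240.35; 48/48 used.
4 item(s) taken whole; one partial (take 19/20 of D).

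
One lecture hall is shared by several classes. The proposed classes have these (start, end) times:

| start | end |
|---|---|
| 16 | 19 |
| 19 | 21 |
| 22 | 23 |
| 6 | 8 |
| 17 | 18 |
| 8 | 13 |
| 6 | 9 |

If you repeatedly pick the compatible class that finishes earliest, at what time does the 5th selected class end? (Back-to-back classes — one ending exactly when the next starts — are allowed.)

23

Greedy by earliest finish: after sorting by end time, pick each interval compatible with the last pick.
By end time: (6,8), (6,9), (8,13), (17,18), (16,19), (19,21), (22,23).
Pick (6,8); next start ≥ 8 → (8,13); next start ≥ 13 → (17,18); next start ≥ 18 → (19,21); next start ≥ 21 → (22,23).
Selected: (6,8) (8,13) (17,18) (19,21) (22,23)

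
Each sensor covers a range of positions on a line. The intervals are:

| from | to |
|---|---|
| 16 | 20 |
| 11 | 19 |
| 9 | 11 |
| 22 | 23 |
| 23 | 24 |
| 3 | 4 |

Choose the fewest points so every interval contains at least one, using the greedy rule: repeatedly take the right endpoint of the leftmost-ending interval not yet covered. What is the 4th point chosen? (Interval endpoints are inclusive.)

Sort by right endpoint; whenever an interval is uncovered, place a point at its right end.
By right end: [3,4]  [9,11]  [11,19]  [16,20]  [22,23]  [23,24]
[3,4] uncovered → point at 4; [9,11] uncovered → point at 11; [16,20] uncovered → point at 20; [22,23] uncovered → point at 23.
Points: 4, 11, 20, 23 (4 total).

23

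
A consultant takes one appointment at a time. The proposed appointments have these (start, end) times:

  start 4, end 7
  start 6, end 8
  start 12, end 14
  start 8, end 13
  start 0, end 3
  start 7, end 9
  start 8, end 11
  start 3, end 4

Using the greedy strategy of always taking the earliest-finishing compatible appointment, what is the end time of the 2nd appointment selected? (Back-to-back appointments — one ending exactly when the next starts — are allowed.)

Order by finish time; keep every interval that doesn't clash with the previous kept one.
By end time: (0,3), (3,4), (4,7), (6,8), (7,9), (8,11), (8,13), (12,14).
Pick (0,3); next start ≥ 3 → (3,4); next start ≥ 4 → (4,7); next start ≥ 7 → (7,9); next start ≥ 9 → (12,14).
Selected: (0,3) (3,4) (4,7) (7,9) (12,14)

4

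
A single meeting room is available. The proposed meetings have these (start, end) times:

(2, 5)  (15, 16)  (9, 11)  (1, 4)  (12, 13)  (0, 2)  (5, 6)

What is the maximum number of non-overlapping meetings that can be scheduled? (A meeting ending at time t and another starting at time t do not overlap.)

By end time: (0,2), (1,4), (2,5), (5,6), (9,11), (12,13), (15,16).
Pick (0,2); next start ≥ 2 → (2,5); next start ≥ 5 → (5,6); next start ≥ 6 → (9,11); next start ≥ 11 → (12,13); next start ≥ 13 → (15,16).
Selected 6 meetings.

6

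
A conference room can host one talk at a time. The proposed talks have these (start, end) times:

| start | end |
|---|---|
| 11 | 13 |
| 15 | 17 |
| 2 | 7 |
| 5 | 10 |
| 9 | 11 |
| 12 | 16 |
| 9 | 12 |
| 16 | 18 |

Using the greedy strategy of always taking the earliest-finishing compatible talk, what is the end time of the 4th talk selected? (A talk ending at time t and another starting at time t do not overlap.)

17

Sorted by end: (2,7)  (5,10)  (9,11)  (9,12)  (11,13)  (12,16)  (15,17)  (16,18)
take (2,7); skip (5,10); take (9,11); skip (9,12); take (11,13); skip (12,16); take (15,17); skip (16,18).
Selected: (2,7) (9,11) (11,13) (15,17)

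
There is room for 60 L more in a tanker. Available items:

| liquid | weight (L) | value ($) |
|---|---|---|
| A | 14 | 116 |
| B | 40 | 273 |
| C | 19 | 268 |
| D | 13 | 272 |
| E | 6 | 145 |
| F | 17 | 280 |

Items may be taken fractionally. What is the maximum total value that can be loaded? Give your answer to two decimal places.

1006.43

Order: E (145/6=24.17) > D (272/13=20.92) > F (280/17=16.47) > C (268/19=14.11) > A (116/14=8.29) > B (273/40=6.83)
Fill: take E (6 @ 145) → take D (13 @ 272) → take F (17 @ 280) → take C (19 @ 268) → take 5/14 of A → 41.43; 60/60 used.
Total value = 1006.43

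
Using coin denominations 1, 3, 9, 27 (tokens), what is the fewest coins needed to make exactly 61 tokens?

5

Use the largest denomination that fits, subtract, and repeat.
61 = 2×27 + 2×3 + 1×1
Total coins = 2 + 2 + 1 = 5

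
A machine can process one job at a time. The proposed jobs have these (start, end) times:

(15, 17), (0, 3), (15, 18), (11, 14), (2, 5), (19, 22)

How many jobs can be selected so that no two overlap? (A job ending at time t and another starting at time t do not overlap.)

Sort by end time and greedily take each interval whose start is ≥ the last chosen end.
Sorted by end: (0,3)  (2,5)  (11,14)  (15,17)  (15,18)  (19,22)
take (0,3); skip (2,5); take (11,14); take (15,17); take (19,22).
Selected 4 jobs.

4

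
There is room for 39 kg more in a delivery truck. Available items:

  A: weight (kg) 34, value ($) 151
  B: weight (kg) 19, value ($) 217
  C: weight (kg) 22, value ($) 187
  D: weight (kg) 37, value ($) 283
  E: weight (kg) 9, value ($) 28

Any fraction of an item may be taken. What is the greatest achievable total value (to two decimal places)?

Ratios (sorted): B 11.42, C 8.50, D 7.65, A 4.44, E 3.11
take B (19 @ 217); take 20/22 of C → 170.00. Capacity used 39/39.
Total value = 387.00

387.00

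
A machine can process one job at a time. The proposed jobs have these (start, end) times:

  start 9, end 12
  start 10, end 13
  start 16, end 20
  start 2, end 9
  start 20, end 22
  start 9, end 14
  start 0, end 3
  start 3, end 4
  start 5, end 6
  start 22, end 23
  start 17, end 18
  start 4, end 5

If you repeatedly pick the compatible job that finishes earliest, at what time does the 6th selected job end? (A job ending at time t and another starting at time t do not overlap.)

Sort by end time and greedily take each interval whose start is ≥ the last chosen end.
Sorted by end: (0,3)  (3,4)  (4,5)  (5,6)  (2,9)  (9,12)  (10,13)  (9,14)  (17,18)  (16,20)  (20,22)  (22,23)
take (0,3); take (3,4); take (4,5); take (5,6); take (9,12); skip (10,13); skip (9,14); take (17,18); skip (16,20); take (20,22); take (22,23).
Selected: (0,3) (3,4) (4,5) (5,6) (9,12) (17,18) (20,22) (22,23)

18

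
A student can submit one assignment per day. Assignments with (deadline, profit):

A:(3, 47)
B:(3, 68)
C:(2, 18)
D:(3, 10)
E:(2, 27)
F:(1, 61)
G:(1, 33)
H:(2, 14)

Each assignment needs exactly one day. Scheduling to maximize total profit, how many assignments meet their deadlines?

Sort by profit descending; place each in the latest free slot ≤ its deadline.
By profit: B(d3,68), F(d1,61), A(d3,47), G(d1,33), E(d2,27), C(d2,18), H(d2,14), D(d3,10)
B→slot 3; F→slot 1; A→slot 2; G skipped; E skipped; C skipped; H skipped; D skipped.
3 of 8 scheduled.

3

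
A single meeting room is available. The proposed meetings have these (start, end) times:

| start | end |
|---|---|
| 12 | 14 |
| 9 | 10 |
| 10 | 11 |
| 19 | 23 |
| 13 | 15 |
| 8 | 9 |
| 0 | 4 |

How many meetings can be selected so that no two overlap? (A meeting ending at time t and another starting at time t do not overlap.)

6

Greedy by earliest finish: after sorting by end time, pick each interval compatible with the last pick.
Sorted by end: (0,4)  (8,9)  (9,10)  (10,11)  (12,14)  (13,15)  (19,23)
take (0,4); take (8,9); take (9,10); take (10,11); take (12,14); take (19,23).
Selected 6 meetings.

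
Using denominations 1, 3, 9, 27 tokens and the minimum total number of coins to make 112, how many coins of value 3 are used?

1

112 − 4×27→4 − 1×3→1 − 1×1→0
Count of 3: 1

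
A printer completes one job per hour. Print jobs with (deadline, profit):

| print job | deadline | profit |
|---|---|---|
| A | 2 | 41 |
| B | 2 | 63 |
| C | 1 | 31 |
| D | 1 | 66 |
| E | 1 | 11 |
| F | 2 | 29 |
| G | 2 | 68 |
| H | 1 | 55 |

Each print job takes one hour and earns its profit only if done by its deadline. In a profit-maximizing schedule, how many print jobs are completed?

Sort by profit descending; place each in the latest free slot ≤ its deadline.
By profit: G(d2,68), D(d1,66), B(d2,63), H(d1,55), A(d2,41), C(d1,31), F(d2,29), E(d1,11)
G→slot 2; D→slot 1; B skipped; H skipped; A skipped; C skipped; F skipped; E skipped.
2 of 8 scheduled.

2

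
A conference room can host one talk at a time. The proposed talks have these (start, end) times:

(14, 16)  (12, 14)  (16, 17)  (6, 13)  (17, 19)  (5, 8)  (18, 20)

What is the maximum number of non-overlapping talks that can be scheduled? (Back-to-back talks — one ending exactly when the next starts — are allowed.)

Order by finish time; keep every interval that doesn't clash with the previous kept one.
By end time: (5,8), (6,13), (12,14), (14,16), (16,17), (17,19), (18,20).
Pick (5,8); next start ≥ 8 → (12,14); next start ≥ 14 → (14,16); next start ≥ 16 → (16,17); next start ≥ 17 → (17,19).
Selected 5 talks.

5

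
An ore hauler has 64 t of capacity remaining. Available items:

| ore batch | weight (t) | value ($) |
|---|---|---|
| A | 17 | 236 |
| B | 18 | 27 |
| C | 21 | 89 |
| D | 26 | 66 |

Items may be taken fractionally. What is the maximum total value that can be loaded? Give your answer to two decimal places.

Sort by value per unit weight and fill in that order.
Order: A (236/17=13.88) > C (89/21=4.24) > D (66/26=2.54) > B (27/18=1.50)
Fill: take A (17 @ 236) → take C (21 @ 89) → take D (26 @ 66); 64/64 used.
Total value = 391.00

391.00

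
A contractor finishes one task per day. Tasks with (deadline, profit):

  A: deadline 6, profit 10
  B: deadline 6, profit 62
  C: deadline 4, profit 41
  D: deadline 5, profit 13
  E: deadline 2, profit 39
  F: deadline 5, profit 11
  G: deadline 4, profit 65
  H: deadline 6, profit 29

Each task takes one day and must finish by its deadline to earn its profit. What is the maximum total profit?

Sort by profit descending; place each in the latest free slot ≤ its deadline.
By profit: G(d4,65), B(d6,62), C(d4,41), E(d2,39), H(d6,29), D(d5,13), F(d5,11), A(d6,10)
G→slot 4; B→slot 6; C→slot 3; E→slot 2; H→slot 5; D→slot 1; F skipped; A skipped.
Profit = 13 + 39 + 41 + 65 + 29 + 62 = 249

249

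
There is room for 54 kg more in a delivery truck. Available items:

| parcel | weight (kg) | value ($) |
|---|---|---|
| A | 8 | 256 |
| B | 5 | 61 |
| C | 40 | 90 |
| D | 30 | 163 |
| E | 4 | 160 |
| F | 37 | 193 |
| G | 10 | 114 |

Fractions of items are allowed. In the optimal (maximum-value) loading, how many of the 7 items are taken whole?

4

Greedy by value/weight ratio, highest first.
Order: E (160/4=40.00) > A (256/8=32.00) > B (61/5=12.20) > G (114/10=11.40) > D (163/30=5.43) > F (193/37=5.22) > C (90/40=2.25)
Fill: take E (4 @ 160) → take A (8 @ 256) → take B (5 @ 61) → take G (10 @ 114) → take 27/30 of D → 146.70; 54/54 used.
4 item(s) taken whole; one partial (take 27/30 of D).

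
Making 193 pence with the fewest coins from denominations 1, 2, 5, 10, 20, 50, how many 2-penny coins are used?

193 = 3×50 + 2×20 + 1×2 + 1×1
Count of 2: 1

1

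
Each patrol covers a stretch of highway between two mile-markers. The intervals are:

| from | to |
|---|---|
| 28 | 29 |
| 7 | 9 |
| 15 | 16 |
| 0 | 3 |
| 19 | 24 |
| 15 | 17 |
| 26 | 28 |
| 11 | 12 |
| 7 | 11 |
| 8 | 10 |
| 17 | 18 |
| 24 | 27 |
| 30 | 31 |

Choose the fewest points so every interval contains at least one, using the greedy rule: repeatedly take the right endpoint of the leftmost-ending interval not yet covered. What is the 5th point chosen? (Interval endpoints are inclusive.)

Process intervals by earliest right end; each time one isn't hit yet, stab at its right endpoint.
Sorted: [0,3] [7,9] [8,10] [7,11] [11,12] [15,16] [15,17] [17,18] [19,24] [24,27] [26,28] [28,29] [30,31]
{[0,3]} hit by 3; {[7,9],[8,10],[7,11]} hit by 9; {[11,12]} hit by 12; {[15,16],[15,17]} hit by 16; {[17,18]} hit by 18; {[19,24],[24,27]} hit by 24; {[26,28],[28,29]} hit by 28; {[30,31]} hit by 31.
Points: 3, 9, 12, 16, 18, 24, 28, 31 (8 total).

18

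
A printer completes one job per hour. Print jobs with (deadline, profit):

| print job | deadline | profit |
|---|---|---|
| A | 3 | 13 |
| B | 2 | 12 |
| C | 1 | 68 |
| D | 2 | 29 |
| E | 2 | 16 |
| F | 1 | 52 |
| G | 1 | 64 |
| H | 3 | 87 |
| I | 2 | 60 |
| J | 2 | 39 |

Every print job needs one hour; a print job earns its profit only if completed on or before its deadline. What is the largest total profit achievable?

Take jobs in profit order; each goes to the latest open slot no later than its deadline.
Profit order: H=87 C=68 G=64 I=60 F=52 J=39 D=29 E=16 A=13 B=12
Assign: H→slot 3, C→slot 1, G skipped, I→slot 2, F skipped, J skipped, D skipped, E skipped, A skipped, B skipped.
Slots: [1:C] [2:I] [3:H]
Profit = 68 + 60 + 87 = 215

215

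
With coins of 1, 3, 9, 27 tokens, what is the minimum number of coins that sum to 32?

4

Greedy: take as many of the largest coin as possible, then repeat with the remainder.
32 − 1×27→5 − 1×3→2 − 2×1→0
Total coins = 1 + 1 + 2 = 4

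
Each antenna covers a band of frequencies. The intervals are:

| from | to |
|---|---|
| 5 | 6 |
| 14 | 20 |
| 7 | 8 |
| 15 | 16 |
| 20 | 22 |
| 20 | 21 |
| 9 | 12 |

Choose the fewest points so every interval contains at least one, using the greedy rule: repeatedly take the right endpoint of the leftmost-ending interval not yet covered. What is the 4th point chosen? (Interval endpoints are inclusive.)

16

By right end: [5,6]  [7,8]  [9,12]  [15,16]  [14,20]  [20,21]  [20,22]
[5,6] uncovered → point at 6; [7,8] uncovered → point at 8; [9,12] uncovered → point at 12; [15,16] uncovered → point at 16; [20,21] uncovered → point at 21.
Points: 6, 8, 12, 16, 21 (5 total).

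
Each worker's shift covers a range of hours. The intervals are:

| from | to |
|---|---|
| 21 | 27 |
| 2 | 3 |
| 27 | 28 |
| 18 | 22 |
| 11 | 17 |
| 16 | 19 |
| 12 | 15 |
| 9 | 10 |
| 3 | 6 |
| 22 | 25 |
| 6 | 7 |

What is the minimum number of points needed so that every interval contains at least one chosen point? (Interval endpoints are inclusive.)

Process intervals by earliest right end; each time one isn't hit yet, stab at its right endpoint.
By right end: [2,3]  [3,6]  [6,7]  [9,10]  [12,15]  [11,17]  [16,19]  [18,22]  [22,25]  [21,27]  [27,28]
[2,3] uncovered → point at 3; [6,7] uncovered → point at 7; [9,10] uncovered → point at 10; [12,15] uncovered → point at 15; [16,19] uncovered → point at 19; [22,25] uncovered → point at 25; [27,28] uncovered → point at 28.
Points: 3, 7, 10, 15, 19, 25, 28 (7 total).

7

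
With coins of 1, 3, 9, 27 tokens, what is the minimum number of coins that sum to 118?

6

Use the largest denomination that fits, subtract, and repeat.
118 − 4×27→10 − 1×9→1 − 1×1→0
Total coins = 4 + 1 + 1 = 6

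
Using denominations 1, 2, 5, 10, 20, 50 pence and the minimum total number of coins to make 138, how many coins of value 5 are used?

Use the largest denomination that fits, subtract, and repeat.
138 − 2×50→38 − 1×20→18 − 1×10→8 − 1×5→3 − 1×2→1 − 1×1→0
Count of 5: 1

1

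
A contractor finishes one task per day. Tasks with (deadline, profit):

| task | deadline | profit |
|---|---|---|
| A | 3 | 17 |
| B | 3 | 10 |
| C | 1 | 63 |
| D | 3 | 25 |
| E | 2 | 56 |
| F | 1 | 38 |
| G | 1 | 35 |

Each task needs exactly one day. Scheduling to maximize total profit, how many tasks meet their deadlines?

3

Profit order: C=63 E=56 F=38 G=35 D=25 A=17 B=10
Assign: C→slot 1, E→slot 2, F skipped, G skipped, D→slot 3, A skipped, B skipped.
Slots: [1:C] [2:E] [3:D]
3 of 7 scheduled.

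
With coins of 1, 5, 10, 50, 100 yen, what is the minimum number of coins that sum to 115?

3

Greedy: take as many of the largest coin as possible, then repeat with the remainder.
115 − 1×100→15 − 1×10→5 − 1×5→0
Total coins = 1 + 1 + 1 = 3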